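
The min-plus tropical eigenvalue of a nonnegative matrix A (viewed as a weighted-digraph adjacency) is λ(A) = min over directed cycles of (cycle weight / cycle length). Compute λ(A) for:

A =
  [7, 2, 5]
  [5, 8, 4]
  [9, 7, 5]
λ(A) = 7/2

Enumerate directed cycles and compute their means (weight / length). Sample:
  cycle 0 → 0: weight = 7, length = 1, mean = 7/1 ≈ 7.000
  cycle 1 → 1: weight = 8, length = 1, mean = 8/1 ≈ 8.000
  cycle 2 → 2: weight = 5, length = 1, mean = 5/1 ≈ 5.000
  cycle 0 → 1 → 0: weight = 7, length = 2, mean = 7/2 ≈ 3.500
  cycle 0 → 2 → 0: weight = 14, length = 2, mean = 14/2 ≈ 7.000
  cycle 1 → 0 → 1: weight = 7, length = 2, mean = 7/2 ≈ 3.500
Minimum mean = 3.500, attained e.g. along the cycle 0 → 1 → 0 with weight 7 and length 2. So λ(A) = 7/2 = 7/2.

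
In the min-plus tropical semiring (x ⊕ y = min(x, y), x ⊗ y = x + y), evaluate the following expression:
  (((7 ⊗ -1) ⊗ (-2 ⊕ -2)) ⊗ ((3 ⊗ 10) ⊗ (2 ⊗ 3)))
(((7 ⊗ -1) ⊗ (-2 ⊕ -2)) ⊗ ((3 ⊗ 10) ⊗ (2 ⊗ 3))) = 22

Expand innermost to outermost. Recall ⊕ takes the minimum of its arguments and ⊗ takes their sum. Working out the expression (((7 ⊗ -1) ⊗ (-2 ⊕ -2)) ⊗ ((3 ⊗ 10) ⊗ (2 ⊗ 3))) gives 22.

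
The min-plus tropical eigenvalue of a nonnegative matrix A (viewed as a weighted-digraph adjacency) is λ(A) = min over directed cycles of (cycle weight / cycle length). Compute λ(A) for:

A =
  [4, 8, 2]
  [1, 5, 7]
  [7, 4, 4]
λ(A) = 7/3

Enumerate directed cycles and compute their means (weight / length). Sample:
  cycle 0 → 0: weight = 4, length = 1, mean = 4/1 ≈ 4.000
  cycle 1 → 1: weight = 5, length = 1, mean = 5/1 ≈ 5.000
  cycle 2 → 2: weight = 4, length = 1, mean = 4/1 ≈ 4.000
  cycle 0 → 1 → 0: weight = 9, length = 2, mean = 9/2 ≈ 4.500
  cycle 0 → 2 → 0: weight = 9, length = 2, mean = 9/2 ≈ 4.500
  cycle 1 → 0 → 1: weight = 9, length = 2, mean = 9/2 ≈ 4.500
Minimum mean = 2.333, attained e.g. along the cycle 0 → 2 → 1 → 0 with weight 7 and length 3. So λ(A) = 7/3 = 7/3.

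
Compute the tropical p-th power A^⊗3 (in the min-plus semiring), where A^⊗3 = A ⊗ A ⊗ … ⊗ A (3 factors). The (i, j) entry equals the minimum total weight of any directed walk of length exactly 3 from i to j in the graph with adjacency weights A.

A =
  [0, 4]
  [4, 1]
A^⊗3 =
  [0, 4]
  [4, 3]

Each entry (A^⊗3)_ij equals the minimum over all length-3 walks i = v_0 → v_1 → … → v_3 = j of Σ_t A[v_t][v_{t+1}]. For example, for (i, j) = (0, 1) we minimise over 4 possible intermediate vertex sequences; the minimum is 4, attained along the walk 0 → 0 → 0 → 1.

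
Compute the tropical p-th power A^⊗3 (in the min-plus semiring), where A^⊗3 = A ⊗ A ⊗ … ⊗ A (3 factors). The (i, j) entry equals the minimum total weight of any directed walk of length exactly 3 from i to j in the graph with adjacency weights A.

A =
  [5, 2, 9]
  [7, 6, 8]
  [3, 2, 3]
A^⊗3 =
  [13, 11, 13]
  [14, 13, 14]
  [9, 8, 9]

Each entry (A^⊗3)_ij equals the minimum over all length-3 walks i = v_0 → v_1 → … → v_3 = j of Σ_t A[v_t][v_{t+1}]. For example, for (i, j) = (0, 2) we minimise over 9 possible intermediate vertex sequences; the minimum is 13, attained along the walk 0 → 1 → 2 → 2.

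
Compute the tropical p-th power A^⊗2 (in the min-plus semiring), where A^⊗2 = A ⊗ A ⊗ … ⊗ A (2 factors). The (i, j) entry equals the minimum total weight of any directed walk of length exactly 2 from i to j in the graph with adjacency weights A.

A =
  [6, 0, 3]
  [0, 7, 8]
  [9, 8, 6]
A^⊗2 =
  [0, 6, 8]
  [6, 0, 3]
  [8, 9, 12]

Each entry (A^⊗2)_ij equals the minimum over all length-2 walks i = v_0 → v_1 → … → v_2 = j of Σ_t A[v_t][v_{t+1}]. For example, for (i, j) = (0, 2) we minimise over 3 possible intermediate vertex sequences; the minimum is 8, attained along the walk 0 → 1 → 2.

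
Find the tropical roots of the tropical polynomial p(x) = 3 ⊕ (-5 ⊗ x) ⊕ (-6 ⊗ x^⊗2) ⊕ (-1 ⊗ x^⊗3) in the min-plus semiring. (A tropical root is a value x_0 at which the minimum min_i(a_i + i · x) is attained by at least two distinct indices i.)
Roots: {-5, 1, 8}

Each tropical root is a break point of the lower envelope of the lines y = a_i + i · x (there are 4 lines, with slopes 0, 1, ..., 3). Only the lines that attain the minimum somewhere contribute to roots; other lines are dominated. Here the surviving (envelope) indices are i = 3, i = 2, i = 1, i = 0.
Intersections between consecutive envelope lines give the roots: for adjacent envelope indices i < j the intersection is x = (a_i − a_j) / (j − i). Reading off the sorted break points: {-5, 1, 8}.
Verification: at each break x_0, at least two indices attain the minimum of min_i(a_i + i · x_0).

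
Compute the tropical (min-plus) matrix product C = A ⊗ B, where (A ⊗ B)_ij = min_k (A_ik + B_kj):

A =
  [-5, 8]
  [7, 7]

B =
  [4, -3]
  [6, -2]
A ⊗ B =
  [-1, -8]
  [11, 4]

Apply the min-plus product entry-by-entry:
  C[0][0] = min over k of (A[0][0] + B[0][0] = -5 + 4 = -1, A[0][1] + B[1][0] = 8 + 6 = 14) = -1 (attained at k = 0)
  C[0][1] = min over k of (A[0][0] + B[0][1] = -5 + -3 = -8, A[0][1] + B[1][1] = 8 + -2 = 6) = -8 (attained at k = 0)
  C[1][0] = min over k of (A[1][0] + B[0][0] = 7 + 4 = 11, A[1][1] + B[1][0] = 7 + 6 = 13) = 11 (attained at k = 0)
  C[1][1] = min over k of (A[1][0] + B[0][1] = 7 + -3 = 4, A[1][1] + B[1][1] = 7 + -2 = 5) = 4 (attained at k = 0)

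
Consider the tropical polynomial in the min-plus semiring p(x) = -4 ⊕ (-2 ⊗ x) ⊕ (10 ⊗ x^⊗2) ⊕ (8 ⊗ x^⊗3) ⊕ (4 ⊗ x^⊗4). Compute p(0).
p(0) = -4

A tropical monomial a ⊗ x^⊗i evaluates to a + i · x. Evaluating each term at x = 0:
  Term 0 contributes -4 + 0 · 0 = -4
  Term 1 contributes -2 + 1 · 0 = -2
  Term 2 contributes 10 + 2 · 0 = 10
  Term 3 contributes 8 + 3 · 0 = 8
  Term 4 contributes 4 + 4 · 0 = 4
p(0) = ⊕ of these = min[-4, -2, 10, 8, 4] = -4.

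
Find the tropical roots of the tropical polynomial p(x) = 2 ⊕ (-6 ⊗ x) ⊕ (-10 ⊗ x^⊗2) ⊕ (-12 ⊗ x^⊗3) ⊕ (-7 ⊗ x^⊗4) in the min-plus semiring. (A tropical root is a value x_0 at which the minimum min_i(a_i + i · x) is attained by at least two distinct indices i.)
Roots: {-5, 2, 4, 8}

Each tropical root is a break point of the lower envelope of the lines y = a_i + i · x (there are 5 lines, with slopes 0, 1, ..., 4). Only the lines that attain the minimum somewhere contribute to roots; other lines are dominated. Here the surviving (envelope) indices are i = 4, i = 3, i = 2, i = 1, i = 0.
Intersections between consecutive envelope lines give the roots: for adjacent envelope indices i < j the intersection is x = (a_i − a_j) / (j − i). Reading off the sorted break points: {-5, 2, 4, 8}.
Verification: at each break x_0, at least two indices attain the minimum of min_i(a_i + i · x_0).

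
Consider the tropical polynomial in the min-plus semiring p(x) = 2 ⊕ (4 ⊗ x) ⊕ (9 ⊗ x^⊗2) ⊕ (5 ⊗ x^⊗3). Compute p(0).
p(0) = 2

A tropical monomial a ⊗ x^⊗i evaluates to a + i · x. Evaluating each term at x = 0:
  Term 0 contributes 2 + 0 · 0 = 2
  Term 1 contributes 4 + 1 · 0 = 4
  Term 2 contributes 9 + 2 · 0 = 9
  Term 3 contributes 5 + 3 · 0 = 5
p(0) = ⊕ of these = min[2, 4, 9, 5] = 2.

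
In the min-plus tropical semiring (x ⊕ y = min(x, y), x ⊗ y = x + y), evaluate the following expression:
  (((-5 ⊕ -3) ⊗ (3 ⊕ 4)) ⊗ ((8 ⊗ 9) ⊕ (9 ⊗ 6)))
(((-5 ⊕ -3) ⊗ (3 ⊕ 4)) ⊗ ((8 ⊗ 9) ⊕ (9 ⊗ 6))) = 13

Expand innermost to outermost. Recall ⊕ takes the minimum of its arguments and ⊗ takes their sum. Working out the expression (((-5 ⊕ -3) ⊗ (3 ⊕ 4)) ⊗ ((8 ⊗ 9) ⊕ (9 ⊗ 6))) gives 13.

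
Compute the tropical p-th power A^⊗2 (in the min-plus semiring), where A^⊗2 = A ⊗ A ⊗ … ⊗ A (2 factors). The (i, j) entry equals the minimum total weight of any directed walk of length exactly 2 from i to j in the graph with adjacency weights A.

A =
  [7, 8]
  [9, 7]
A^⊗2 =
  [14, 15]
  [16, 14]

Each entry (A^⊗2)_ij equals the minimum over all length-2 walks i = v_0 → v_1 → … → v_2 = j of Σ_t A[v_t][v_{t+1}]. For example, for (i, j) = (0, 1) we minimise over 2 possible intermediate vertex sequences; the minimum is 15, attained along the walk 0 → 0 → 1.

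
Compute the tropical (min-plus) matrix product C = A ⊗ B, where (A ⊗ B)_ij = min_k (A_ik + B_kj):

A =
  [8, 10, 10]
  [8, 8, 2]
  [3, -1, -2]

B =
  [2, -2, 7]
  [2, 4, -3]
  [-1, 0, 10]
A ⊗ B =
  [9, 6, 7]
  [1, 2, 5]
  [-3, -2, -4]

Apply the min-plus product entry-by-entry:
  C[0][0] = min over k of (A[0][0] + B[0][0] = 8 + 2 = 10, A[0][1] + B[1][0] = 10 + 2 = 12, A[0][2] + B[2][0] = 10 + -1 = 9) = 9 (attained at k = 2)
  C[0][1] = min over k of (A[0][0] + B[0][1] = 8 + -2 = 6, A[0][1] + B[1][1] = 10 + 4 = 14, A[0][2] + B[2][1] = 10 + 0 = 10) = 6 (attained at k = 0)
  C[0][2] = min over k of (A[0][0] + B[0][2] = 8 + 7 = 15, A[0][1] + B[1][2] = 10 + -3 = 7, A[0][2] + B[2][2] = 10 + 10 = 20) = 7 (attained at k = 1)
  C[1][0] = min over k of (A[1][0] + B[0][0] = 8 + 2 = 10, A[1][1] + B[1][0] = 8 + 2 = 10, A[1][2] + B[2][0] = 2 + -1 = 1) = 1 (attained at k = 2)
  C[1][1] = min over k of (A[1][0] + B[0][1] = 8 + -2 = 6, A[1][1] + B[1][1] = 8 + 4 = 12, A[1][2] + B[2][1] = 2 + 0 = 2) = 2 (attained at k = 2)
  C[1][2] = min over k of (A[1][0] + B[0][2] = 8 + 7 = 15, A[1][1] + B[1][2] = 8 + -3 = 5, A[1][2] + B[2][2] = 2 + 10 = 12) = 5 (attained at k = 1)
  C[2][0] = min over k of (A[2][0] + B[0][0] = 3 + 2 = 5, A[2][1] + B[1][0] = -1 + 2 = 1, A[2][2] + B[2][0] = -2 + -1 = -3) = -3 (attained at k = 2)
  C[2][1] = min over k of (A[2][0] + B[0][1] = 3 + -2 = 1, A[2][1] + B[1][1] = -1 + 4 = 3, A[2][2] + B[2][1] = -2 + 0 = -2) = -2 (attained at k = 2)
  C[2][2] = min over k of (A[2][0] + B[0][2] = 3 + 7 = 10, A[2][1] + B[1][2] = -1 + -3 = -4, A[2][2] + B[2][2] = -2 + 10 = 8) = -4 (attained at k = 1)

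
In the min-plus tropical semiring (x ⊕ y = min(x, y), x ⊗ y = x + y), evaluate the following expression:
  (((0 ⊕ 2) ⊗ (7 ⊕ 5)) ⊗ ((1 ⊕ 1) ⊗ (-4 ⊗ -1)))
(((0 ⊕ 2) ⊗ (7 ⊕ 5)) ⊗ ((1 ⊕ 1) ⊗ (-4 ⊗ -1))) = 1

Expand innermost to outermost. Recall ⊕ takes the minimum of its arguments and ⊗ takes their sum. Working out the expression (((0 ⊕ 2) ⊗ (7 ⊕ 5)) ⊗ ((1 ⊕ 1) ⊗ (-4 ⊗ -1))) gives 1.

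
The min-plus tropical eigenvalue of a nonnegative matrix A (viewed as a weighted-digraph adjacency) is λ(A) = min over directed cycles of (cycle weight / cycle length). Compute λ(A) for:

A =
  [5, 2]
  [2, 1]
λ(A) = 1

Enumerate directed cycles and compute their means (weight / length). Sample:
  cycle 0 → 0: weight = 5, length = 1, mean = 5/1 ≈ 5.000
  cycle 1 → 1: weight = 1, length = 1, mean = 1/1 ≈ 1.000
  cycle 0 → 1 → 0: weight = 4, length = 2, mean = 4/2 ≈ 2.000
  cycle 1 → 0 → 1: weight = 4, length = 2, mean = 4/2 ≈ 2.000
Minimum mean = 1.000, attained e.g. along the cycle 1 → 1 with weight 1 and length 1. So λ(A) = 1/1 = 1.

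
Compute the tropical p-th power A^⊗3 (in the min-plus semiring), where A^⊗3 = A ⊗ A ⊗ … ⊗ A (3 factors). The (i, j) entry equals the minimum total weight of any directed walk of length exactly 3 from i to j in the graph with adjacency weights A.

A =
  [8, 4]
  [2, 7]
A^⊗3 =
  [13, 10]
  [8, 13]

Each entry (A^⊗3)_ij equals the minimum over all length-3 walks i = v_0 → v_1 → … → v_3 = j of Σ_t A[v_t][v_{t+1}]. For example, for (i, j) = (0, 1) we minimise over 4 possible intermediate vertex sequences; the minimum is 10, attained along the walk 0 → 1 → 0 → 1.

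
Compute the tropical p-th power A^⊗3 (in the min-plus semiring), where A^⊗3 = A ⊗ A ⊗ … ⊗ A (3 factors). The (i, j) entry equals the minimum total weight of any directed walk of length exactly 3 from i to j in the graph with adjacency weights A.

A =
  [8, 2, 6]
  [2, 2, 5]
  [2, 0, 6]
A^⊗3 =
  [6, 6, 9]
  [6, 6, 9]
  [4, 4, 7]

Each entry (A^⊗3)_ij equals the minimum over all length-3 walks i = v_0 → v_1 → … → v_3 = j of Σ_t A[v_t][v_{t+1}]. For example, for (i, j) = (0, 2) we minimise over 9 possible intermediate vertex sequences; the minimum is 9, attained along the walk 0 → 1 → 1 → 2.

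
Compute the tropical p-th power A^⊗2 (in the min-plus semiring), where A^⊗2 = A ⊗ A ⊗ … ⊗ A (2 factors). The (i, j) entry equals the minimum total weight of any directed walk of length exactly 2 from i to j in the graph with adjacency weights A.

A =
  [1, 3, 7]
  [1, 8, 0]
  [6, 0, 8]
A^⊗2 =
  [2, 4, 3]
  [2, 0, 8]
  [1, 8, 0]

Each entry (A^⊗2)_ij equals the minimum over all length-2 walks i = v_0 → v_1 → … → v_2 = j of Σ_t A[v_t][v_{t+1}]. For example, for (i, j) = (0, 2) we minimise over 3 possible intermediate vertex sequences; the minimum is 3, attained along the walk 0 → 1 → 2.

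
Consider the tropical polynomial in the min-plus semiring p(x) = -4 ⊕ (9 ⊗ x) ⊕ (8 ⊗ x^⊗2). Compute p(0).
p(0) = -4

A tropical monomial a ⊗ x^⊗i evaluates to a + i · x. Evaluating each term at x = 0:
  Term 0 contributes -4 + 0 · 0 = -4
  Term 1 contributes 9 + 1 · 0 = 9
  Term 2 contributes 8 + 2 · 0 = 8
p(0) = ⊕ of these = min[-4, 9, 8] = -4.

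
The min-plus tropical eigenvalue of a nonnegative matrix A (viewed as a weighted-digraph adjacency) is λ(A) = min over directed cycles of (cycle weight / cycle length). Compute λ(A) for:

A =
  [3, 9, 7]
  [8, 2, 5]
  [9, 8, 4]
λ(A) = 2

Enumerate directed cycles and compute their means (weight / length). Sample:
  cycle 0 → 0: weight = 3, length = 1, mean = 3/1 ≈ 3.000
  cycle 1 → 1: weight = 2, length = 1, mean = 2/1 ≈ 2.000
  cycle 2 → 2: weight = 4, length = 1, mean = 4/1 ≈ 4.000
  cycle 0 → 1 → 0: weight = 17, length = 2, mean = 17/2 ≈ 8.500
  cycle 0 → 2 → 0: weight = 16, length = 2, mean = 16/2 ≈ 8.000
  cycle 1 → 0 → 1: weight = 17, length = 2, mean = 17/2 ≈ 8.500
Minimum mean = 2.000, attained e.g. along the cycle 1 → 1 with weight 2 and length 1. So λ(A) = 2/1 = 2.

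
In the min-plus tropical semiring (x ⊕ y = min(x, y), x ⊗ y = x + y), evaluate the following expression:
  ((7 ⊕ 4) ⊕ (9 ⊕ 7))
((7 ⊕ 4) ⊕ (9 ⊕ 7)) = 4

Expand innermost to outermost. Recall ⊕ takes the minimum of its arguments and ⊗ takes their sum. Working out the expression ((7 ⊕ 4) ⊕ (9 ⊕ 7)) gives 4.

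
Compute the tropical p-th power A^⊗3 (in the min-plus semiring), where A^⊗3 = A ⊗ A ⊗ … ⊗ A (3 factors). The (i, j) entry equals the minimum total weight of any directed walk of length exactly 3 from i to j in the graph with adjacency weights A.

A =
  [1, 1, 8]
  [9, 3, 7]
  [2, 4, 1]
A^⊗3 =
  [3, 3, 9]
  [10, 9, 9]
  [4, 4, 3]

Each entry (A^⊗3)_ij equals the minimum over all length-3 walks i = v_0 → v_1 → … → v_3 = j of Σ_t A[v_t][v_{t+1}]. For example, for (i, j) = (0, 2) we minimise over 9 possible intermediate vertex sequences; the minimum is 9, attained along the walk 0 → 0 → 1 → 2.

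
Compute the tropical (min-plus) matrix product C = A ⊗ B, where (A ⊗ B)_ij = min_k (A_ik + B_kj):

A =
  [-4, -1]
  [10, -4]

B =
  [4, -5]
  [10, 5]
A ⊗ B =
  [0, -9]
  [6, 1]

Apply the min-plus product entry-by-entry:
  C[0][0] = min over k of (A[0][0] + B[0][0] = -4 + 4 = 0, A[0][1] + B[1][0] = -1 + 10 = 9) = 0 (attained at k = 0)
  C[0][1] = min over k of (A[0][0] + B[0][1] = -4 + -5 = -9, A[0][1] + B[1][1] = -1 + 5 = 4) = -9 (attained at k = 0)
  C[1][0] = min over k of (A[1][0] + B[0][0] = 10 + 4 = 14, A[1][1] + B[1][0] = -4 + 10 = 6) = 6 (attained at k = 1)
  C[1][1] = min over k of (A[1][0] + B[0][1] = 10 + -5 = 5, A[1][1] + B[1][1] = -4 + 5 = 1) = 1 (attained at k = 1)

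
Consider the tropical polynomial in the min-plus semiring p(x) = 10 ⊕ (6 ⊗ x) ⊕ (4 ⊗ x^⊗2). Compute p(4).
p(4) = 10

A tropical monomial a ⊗ x^⊗i evaluates to a + i · x. Evaluating each term at x = 4:
  Term 0 contributes 10 + 0 · 4 = 10
  Term 1 contributes 6 + 1 · 4 = 10
  Term 2 contributes 4 + 2 · 4 = 12
p(4) = ⊕ of these = min[10, 10, 12] = 10.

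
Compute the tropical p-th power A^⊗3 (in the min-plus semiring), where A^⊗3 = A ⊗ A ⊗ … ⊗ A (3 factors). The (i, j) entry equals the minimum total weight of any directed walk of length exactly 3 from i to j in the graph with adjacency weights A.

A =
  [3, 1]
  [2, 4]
A^⊗3 =
  [6, 4]
  [5, 6]

Each entry (A^⊗3)_ij equals the minimum over all length-3 walks i = v_0 → v_1 → … → v_3 = j of Σ_t A[v_t][v_{t+1}]. For example, for (i, j) = (0, 1) we minimise over 4 possible intermediate vertex sequences; the minimum is 4, attained along the walk 0 → 1 → 0 → 1.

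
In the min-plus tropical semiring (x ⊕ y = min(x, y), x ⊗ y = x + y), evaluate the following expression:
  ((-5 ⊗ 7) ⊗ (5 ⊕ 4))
((-5 ⊗ 7) ⊗ (5 ⊕ 4)) = 6

Expand innermost to outermost. Recall ⊕ takes the minimum of its arguments and ⊗ takes their sum. Working out the expression ((-5 ⊗ 7) ⊗ (5 ⊕ 4)) gives 6.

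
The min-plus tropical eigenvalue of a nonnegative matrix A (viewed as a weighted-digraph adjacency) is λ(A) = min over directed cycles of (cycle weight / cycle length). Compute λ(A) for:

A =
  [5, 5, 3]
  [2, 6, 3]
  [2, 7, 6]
λ(A) = 5/2

Enumerate directed cycles and compute their means (weight / length). Sample:
  cycle 0 → 0: weight = 5, length = 1, mean = 5/1 ≈ 5.000
  cycle 1 → 1: weight = 6, length = 1, mean = 6/1 ≈ 6.000
  cycle 2 → 2: weight = 6, length = 1, mean = 6/1 ≈ 6.000
  cycle 0 → 1 → 0: weight = 7, length = 2, mean = 7/2 ≈ 3.500
  cycle 0 → 2 → 0: weight = 5, length = 2, mean = 5/2 ≈ 2.500
  cycle 1 → 0 → 1: weight = 7, length = 2, mean = 7/2 ≈ 3.500
Minimum mean = 2.500, attained e.g. along the cycle 0 → 2 → 0 with weight 5 and length 2. So λ(A) = 5/2 = 5/2.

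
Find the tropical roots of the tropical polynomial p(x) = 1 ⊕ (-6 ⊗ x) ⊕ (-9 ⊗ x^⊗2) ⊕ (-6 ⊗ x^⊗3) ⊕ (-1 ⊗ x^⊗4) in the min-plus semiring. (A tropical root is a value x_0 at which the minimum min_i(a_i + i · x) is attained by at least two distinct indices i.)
Roots: {-5, -3, 3, 7}

Each tropical root is a break point of the lower envelope of the lines y = a_i + i · x (there are 5 lines, with slopes 0, 1, ..., 4). Only the lines that attain the minimum somewhere contribute to roots; other lines are dominated. Here the surviving (envelope) indices are i = 4, i = 3, i = 2, i = 1, i = 0.
Intersections between consecutive envelope lines give the roots: for adjacent envelope indices i < j the intersection is x = (a_i − a_j) / (j − i). Reading off the sorted break points: {-5, -3, 3, 7}.
Verification: at each break x_0, at least two indices attain the minimum of min_i(a_i + i · x_0).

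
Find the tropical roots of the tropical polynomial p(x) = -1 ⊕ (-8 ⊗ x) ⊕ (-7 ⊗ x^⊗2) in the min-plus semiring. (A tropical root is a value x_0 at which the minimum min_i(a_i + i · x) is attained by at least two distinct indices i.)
Roots: {-1, 7}

Each tropical root is a break point of the lower envelope of the lines y = a_i + i · x (there are 3 lines, with slopes 0, 1, ..., 2). Only the lines that attain the minimum somewhere contribute to roots; other lines are dominated. Here the surviving (envelope) indices are i = 2, i = 1, i = 0.
Intersections between consecutive envelope lines give the roots: for adjacent envelope indices i < j the intersection is x = (a_i − a_j) / (j − i). Reading off the sorted break points: {-1, 7}.
Verification: at each break x_0, at least two indices attain the minimum of min_i(a_i + i · x_0).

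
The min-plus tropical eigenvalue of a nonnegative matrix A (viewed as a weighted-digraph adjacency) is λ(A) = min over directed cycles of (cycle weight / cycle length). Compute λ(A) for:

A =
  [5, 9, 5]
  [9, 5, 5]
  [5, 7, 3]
λ(A) = 3

Enumerate directed cycles and compute their means (weight / length). Sample:
  cycle 0 → 0: weight = 5, length = 1, mean = 5/1 ≈ 5.000
  cycle 1 → 1: weight = 5, length = 1, mean = 5/1 ≈ 5.000
  cycle 2 → 2: weight = 3, length = 1, mean = 3/1 ≈ 3.000
  cycle 0 → 1 → 0: weight = 18, length = 2, mean = 18/2 ≈ 9.000
  cycle 0 → 2 → 0: weight = 10, length = 2, mean = 10/2 ≈ 5.000
  cycle 1 → 0 → 1: weight = 18, length = 2, mean = 18/2 ≈ 9.000
Minimum mean = 3.000, attained e.g. along the cycle 2 → 2 with weight 3 and length 1. So λ(A) = 3/1 = 3.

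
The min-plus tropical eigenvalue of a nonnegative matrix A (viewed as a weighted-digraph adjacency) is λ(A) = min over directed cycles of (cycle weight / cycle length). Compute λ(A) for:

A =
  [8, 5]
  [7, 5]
λ(A) = 5

Enumerate directed cycles and compute their means (weight / length). Sample:
  cycle 0 → 0: weight = 8, length = 1, mean = 8/1 ≈ 8.000
  cycle 1 → 1: weight = 5, length = 1, mean = 5/1 ≈ 5.000
  cycle 0 → 1 → 0: weight = 12, length = 2, mean = 12/2 ≈ 6.000
  cycle 1 → 0 → 1: weight = 12, length = 2, mean = 12/2 ≈ 6.000
Minimum mean = 5.000, attained e.g. along the cycle 1 → 1 with weight 5 and length 1. So λ(A) = 5/1 = 5.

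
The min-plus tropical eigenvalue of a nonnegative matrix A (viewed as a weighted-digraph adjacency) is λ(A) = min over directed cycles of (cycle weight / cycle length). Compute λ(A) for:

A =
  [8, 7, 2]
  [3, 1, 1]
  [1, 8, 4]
λ(A) = 1

Enumerate directed cycles and compute their means (weight / length). Sample:
  cycle 0 → 0: weight = 8, length = 1, mean = 8/1 ≈ 8.000
  cycle 1 → 1: weight = 1, length = 1, mean = 1/1 ≈ 1.000
  cycle 2 → 2: weight = 4, length = 1, mean = 4/1 ≈ 4.000
  cycle 0 → 1 → 0: weight = 10, length = 2, mean = 10/2 ≈ 5.000
  cycle 0 → 2 → 0: weight = 3, length = 2, mean = 3/2 ≈ 1.500
  cycle 1 → 0 → 1: weight = 10, length = 2, mean = 10/2 ≈ 5.000
Minimum mean = 1.000, attained e.g. along the cycle 1 → 1 with weight 1 and length 1. So λ(A) = 1/1 = 1.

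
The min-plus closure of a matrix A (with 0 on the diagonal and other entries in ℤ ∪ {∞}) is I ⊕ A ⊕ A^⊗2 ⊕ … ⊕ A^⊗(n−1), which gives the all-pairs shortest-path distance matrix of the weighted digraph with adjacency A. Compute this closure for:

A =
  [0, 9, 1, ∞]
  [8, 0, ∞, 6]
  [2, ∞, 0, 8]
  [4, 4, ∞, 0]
Closure =
  [0, 9, 1, 9]
  [8, 0, 9, 6]
  [2, 11, 0, 8]
  [4, 4, 5, 0]

This is the Floyd-Warshall all-pairs shortest-path computation. For each intermediate vertex k = 0, 1, …, 3, update dist[i][j] ← min(dist[i][j], dist[i][k] + dist[k][j]). The final matrix gives, for each (i, j), the minimum total weight of any directed path from i to j (possibly empty when i = j).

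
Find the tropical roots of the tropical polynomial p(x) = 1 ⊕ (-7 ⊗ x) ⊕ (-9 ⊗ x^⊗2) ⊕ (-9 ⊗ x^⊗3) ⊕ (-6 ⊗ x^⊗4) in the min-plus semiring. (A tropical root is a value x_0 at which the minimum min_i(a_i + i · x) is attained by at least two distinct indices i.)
Roots: {-3, 0, 2, 8}

Each tropical root is a break point of the lower envelope of the lines y = a_i + i · x (there are 5 lines, with slopes 0, 1, ..., 4). Only the lines that attain the minimum somewhere contribute to roots; other lines are dominated. Here the surviving (envelope) indices are i = 4, i = 3, i = 2, i = 1, i = 0.
Intersections between consecutive envelope lines give the roots: for adjacent envelope indices i < j the intersection is x = (a_i − a_j) / (j − i). Reading off the sorted break points: {-3, 0, 2, 8}.
Verification: at each break x_0, at least two indices attain the minimum of min_i(a_i + i · x_0).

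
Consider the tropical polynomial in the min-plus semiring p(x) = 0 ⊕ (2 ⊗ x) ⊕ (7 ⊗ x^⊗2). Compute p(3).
p(3) = 0

A tropical monomial a ⊗ x^⊗i evaluates to a + i · x. Evaluating each term at x = 3:
  Term 0 contributes 0 + 0 · 3 = 0
  Term 1 contributes 2 + 1 · 3 = 5
  Term 2 contributes 7 + 2 · 3 = 13
p(3) = ⊕ of these = min[0, 5, 13] = 0.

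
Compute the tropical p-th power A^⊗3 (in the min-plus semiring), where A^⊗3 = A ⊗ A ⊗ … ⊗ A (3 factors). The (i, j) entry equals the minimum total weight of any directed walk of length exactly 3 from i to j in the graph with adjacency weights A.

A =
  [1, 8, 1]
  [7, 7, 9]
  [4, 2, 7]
A^⊗3 =
  [3, 4, 3]
  [9, 10, 9]
  [6, 7, 6]

Each entry (A^⊗3)_ij equals the minimum over all length-3 walks i = v_0 → v_1 → … → v_3 = j of Σ_t A[v_t][v_{t+1}]. For example, for (i, j) = (0, 2) we minimise over 9 possible intermediate vertex sequences; the minimum is 3, attained along the walk 0 → 0 → 0 → 2.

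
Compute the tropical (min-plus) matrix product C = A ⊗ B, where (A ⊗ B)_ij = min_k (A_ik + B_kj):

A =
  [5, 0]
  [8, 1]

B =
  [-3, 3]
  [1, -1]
A ⊗ B =
  [1, -1]
  [2, 0]

Apply the min-plus product entry-by-entry:
  C[0][0] = min over k of (A[0][0] + B[0][0] = 5 + -3 = 2, A[0][1] + B[1][0] = 0 + 1 = 1) = 1 (attained at k = 1)
  C[0][1] = min over k of (A[0][0] + B[0][1] = 5 + 3 = 8, A[0][1] + B[1][1] = 0 + -1 = -1) = -1 (attained at k = 1)
  C[1][0] = min over k of (A[1][0] + B[0][0] = 8 + -3 = 5, A[1][1] + B[1][0] = 1 + 1 = 2) = 2 (attained at k = 1)
  C[1][1] = min over k of (A[1][0] + B[0][1] = 8 + 3 = 11, A[1][1] + B[1][1] = 1 + -1 = 0) = 0 (attained at k = 1)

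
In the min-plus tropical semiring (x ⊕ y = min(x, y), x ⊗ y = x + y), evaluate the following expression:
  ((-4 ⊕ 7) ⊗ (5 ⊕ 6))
((-4 ⊕ 7) ⊗ (5 ⊕ 6)) = 1

Expand innermost to outermost. Recall ⊕ takes the minimum of its arguments and ⊗ takes their sum. Working out the expression ((-4 ⊕ 7) ⊗ (5 ⊕ 6)) gives 1.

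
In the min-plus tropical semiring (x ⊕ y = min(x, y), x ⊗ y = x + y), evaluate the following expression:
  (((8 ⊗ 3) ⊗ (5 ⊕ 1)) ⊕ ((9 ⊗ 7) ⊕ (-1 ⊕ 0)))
(((8 ⊗ 3) ⊗ (5 ⊕ 1)) ⊕ ((9 ⊗ 7) ⊕ (-1 ⊕ 0))) = -1

Expand innermost to outermost. Recall ⊕ takes the minimum of its arguments and ⊗ takes their sum. Working out the expression (((8 ⊗ 3) ⊗ (5 ⊕ 1)) ⊕ ((9 ⊗ 7) ⊕ (-1 ⊕ 0))) gives -1.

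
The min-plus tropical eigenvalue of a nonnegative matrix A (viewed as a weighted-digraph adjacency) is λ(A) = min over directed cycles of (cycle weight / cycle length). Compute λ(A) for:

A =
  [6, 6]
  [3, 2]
λ(A) = 2

Enumerate directed cycles and compute their means (weight / length). Sample:
  cycle 0 → 0: weight = 6, length = 1, mean = 6/1 ≈ 6.000
  cycle 1 → 1: weight = 2, length = 1, mean = 2/1 ≈ 2.000
  cycle 0 → 1 → 0: weight = 9, length = 2, mean = 9/2 ≈ 4.500
  cycle 1 → 0 → 1: weight = 9, length = 2, mean = 9/2 ≈ 4.500
Minimum mean = 2.000, attained e.g. along the cycle 1 → 1 with weight 2 and length 1. So λ(A) = 2/1 = 2.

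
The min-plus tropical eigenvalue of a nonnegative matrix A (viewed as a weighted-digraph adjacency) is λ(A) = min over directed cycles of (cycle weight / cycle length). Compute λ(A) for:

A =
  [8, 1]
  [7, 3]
λ(A) = 3

Enumerate directed cycles and compute their means (weight / length). Sample:
  cycle 0 → 0: weight = 8, length = 1, mean = 8/1 ≈ 8.000
  cycle 1 → 1: weight = 3, length = 1, mean = 3/1 ≈ 3.000
  cycle 0 → 1 → 0: weight = 8, length = 2, mean = 8/2 ≈ 4.000
  cycle 1 → 0 → 1: weight = 8, length = 2, mean = 8/2 ≈ 4.000
Minimum mean = 3.000, attained e.g. along the cycle 1 → 1 with weight 3 and length 1. So λ(A) = 3/1 = 3.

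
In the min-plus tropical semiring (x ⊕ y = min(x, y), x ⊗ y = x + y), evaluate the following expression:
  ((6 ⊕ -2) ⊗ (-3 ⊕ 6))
((6 ⊕ -2) ⊗ (-3 ⊕ 6)) = -5

Expand innermost to outermost. Recall ⊕ takes the minimum of its arguments and ⊗ takes their sum. Working out the expression ((6 ⊕ -2) ⊗ (-3 ⊕ 6)) gives -5.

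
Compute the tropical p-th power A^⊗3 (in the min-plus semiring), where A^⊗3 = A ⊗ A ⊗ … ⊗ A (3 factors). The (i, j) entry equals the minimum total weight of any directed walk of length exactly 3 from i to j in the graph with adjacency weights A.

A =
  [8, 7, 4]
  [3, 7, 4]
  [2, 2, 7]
A^⊗3 =
  [9, 13, 10]
  [9, 9, 10]
  [8, 8, 9]

Each entry (A^⊗3)_ij equals the minimum over all length-3 walks i = v_0 → v_1 → … → v_3 = j of Σ_t A[v_t][v_{t+1}]. For example, for (i, j) = (0, 2) we minimise over 9 possible intermediate vertex sequences; the minimum is 10, attained along the walk 0 → 2 → 0 → 2.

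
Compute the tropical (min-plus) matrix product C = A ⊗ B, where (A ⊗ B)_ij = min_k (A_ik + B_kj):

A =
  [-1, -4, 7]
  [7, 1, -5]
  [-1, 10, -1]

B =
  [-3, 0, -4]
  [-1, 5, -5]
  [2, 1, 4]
A ⊗ B =
  [-5, -1, -9]
  [-3, -4, -4]
  [-4, -1, -5]

Apply the min-plus product entry-by-entry:
  C[0][0] = min over k of (A[0][0] + B[0][0] = -1 + -3 = -4, A[0][1] + B[1][0] = -4 + -1 = -5, A[0][2] + B[2][0] = 7 + 2 = 9) = -5 (attained at k = 1)
  C[0][1] = min over k of (A[0][0] + B[0][1] = -1 + 0 = -1, A[0][1] + B[1][1] = -4 + 5 = 1, A[0][2] + B[2][1] = 7 + 1 = 8) = -1 (attained at k = 0)
  C[0][2] = min over k of (A[0][0] + B[0][2] = -1 + -4 = -5, A[0][1] + B[1][2] = -4 + -5 = -9, A[0][2] + B[2][2] = 7 + 4 = 11) = -9 (attained at k = 1)
  C[1][0] = min over k of (A[1][0] + B[0][0] = 7 + -3 = 4, A[1][1] + B[1][0] = 1 + -1 = 0, A[1][2] + B[2][0] = -5 + 2 = -3) = -3 (attained at k = 2)
  C[1][1] = min over k of (A[1][0] + B[0][1] = 7 + 0 = 7, A[1][1] + B[1][1] = 1 + 5 = 6, A[1][2] + B[2][1] = -5 + 1 = -4) = -4 (attained at k = 2)
  C[1][2] = min over k of (A[1][0] + B[0][2] = 7 + -4 = 3, A[1][1] + B[1][2] = 1 + -5 = -4, A[1][2] + B[2][2] = -5 + 4 = -1) = -4 (attained at k = 1)
  C[2][0] = min over k of (A[2][0] + B[0][0] = -1 + -3 = -4, A[2][1] + B[1][0] = 10 + -1 = 9, A[2][2] + B[2][0] = -1 + 2 = 1) = -4 (attained at k = 0)
  C[2][1] = min over k of (A[2][0] + B[0][1] = -1 + 0 = -1, A[2][1] + B[1][1] = 10 + 5 = 15, A[2][2] + B[2][1] = -1 + 1 = 0) = -1 (attained at k = 0)
  C[2][2] = min over k of (A[2][0] + B[0][2] = -1 + -4 = -5, A[2][1] + B[1][2] = 10 + -5 = 5, A[2][2] + B[2][2] = -1 + 4 = 3) = -5 (attained at k = 0)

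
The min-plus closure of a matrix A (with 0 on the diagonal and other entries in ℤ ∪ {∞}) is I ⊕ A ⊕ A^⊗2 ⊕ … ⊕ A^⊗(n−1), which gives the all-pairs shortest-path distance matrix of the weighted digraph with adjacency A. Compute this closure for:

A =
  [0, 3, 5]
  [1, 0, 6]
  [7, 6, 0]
Closure =
  [0, 3, 5]
  [1, 0, 6]
  [7, 6, 0]

This is the Floyd-Warshall all-pairs shortest-path computation. For each intermediate vertex k = 0, 1, …, 2, update dist[i][j] ← min(dist[i][j], dist[i][k] + dist[k][j]). The final matrix gives, for each (i, j), the minimum total weight of any directed path from i to j (possibly empty when i = j).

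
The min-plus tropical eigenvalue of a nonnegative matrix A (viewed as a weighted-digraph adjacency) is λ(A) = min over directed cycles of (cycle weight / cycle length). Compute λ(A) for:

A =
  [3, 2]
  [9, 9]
λ(A) = 3

Enumerate directed cycles and compute their means (weight / length). Sample:
  cycle 0 → 0: weight = 3, length = 1, mean = 3/1 ≈ 3.000
  cycle 1 → 1: weight = 9, length = 1, mean = 9/1 ≈ 9.000
  cycle 0 → 1 → 0: weight = 11, length = 2, mean = 11/2 ≈ 5.500
  cycle 1 → 0 → 1: weight = 11, length = 2, mean = 11/2 ≈ 5.500
Minimum mean = 3.000, attained e.g. along the cycle 0 → 0 with weight 3 and length 1. So λ(A) = 3/1 = 3.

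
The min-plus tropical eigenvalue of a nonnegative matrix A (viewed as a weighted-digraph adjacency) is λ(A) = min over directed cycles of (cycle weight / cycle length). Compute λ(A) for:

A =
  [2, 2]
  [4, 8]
λ(A) = 2

Enumerate directed cycles and compute their means (weight / length). Sample:
  cycle 0 → 0: weight = 2, length = 1, mean = 2/1 ≈ 2.000
  cycle 1 → 1: weight = 8, length = 1, mean = 8/1 ≈ 8.000
  cycle 0 → 1 → 0: weight = 6, length = 2, mean = 6/2 ≈ 3.000
  cycle 1 → 0 → 1: weight = 6, length = 2, mean = 6/2 ≈ 3.000
Minimum mean = 2.000, attained e.g. along the cycle 0 → 0 with weight 2 and length 1. So λ(A) = 2/1 = 2.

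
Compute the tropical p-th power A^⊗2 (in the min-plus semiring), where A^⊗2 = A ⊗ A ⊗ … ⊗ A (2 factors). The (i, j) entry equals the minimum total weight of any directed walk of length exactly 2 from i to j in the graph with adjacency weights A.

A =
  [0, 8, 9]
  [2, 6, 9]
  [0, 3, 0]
A^⊗2 =
  [0, 8, 9]
  [2, 10, 9]
  [0, 3, 0]

Each entry (A^⊗2)_ij equals the minimum over all length-2 walks i = v_0 → v_1 → … → v_2 = j of Σ_t A[v_t][v_{t+1}]. For example, for (i, j) = (0, 2) we minimise over 3 possible intermediate vertex sequences; the minimum is 9, attained along the walk 0 → 0 → 2.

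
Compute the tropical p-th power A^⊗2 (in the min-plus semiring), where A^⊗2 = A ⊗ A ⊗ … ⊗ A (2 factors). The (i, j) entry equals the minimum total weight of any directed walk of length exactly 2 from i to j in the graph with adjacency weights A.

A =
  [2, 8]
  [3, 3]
A^⊗2 =
  [4, 10]
  [5, 6]

Each entry (A^⊗2)_ij equals the minimum over all length-2 walks i = v_0 → v_1 → … → v_2 = j of Σ_t A[v_t][v_{t+1}]. For example, for (i, j) = (0, 1) we minimise over 2 possible intermediate vertex sequences; the minimum is 10, attained along the walk 0 → 0 → 1.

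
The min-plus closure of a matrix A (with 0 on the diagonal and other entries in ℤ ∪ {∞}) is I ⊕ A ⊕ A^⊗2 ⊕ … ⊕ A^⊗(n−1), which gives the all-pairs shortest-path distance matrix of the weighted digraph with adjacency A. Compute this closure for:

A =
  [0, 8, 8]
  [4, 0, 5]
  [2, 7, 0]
Closure =
  [0, 8, 8]
  [4, 0, 5]
  [2, 7, 0]

This is the Floyd-Warshall all-pairs shortest-path computation. For each intermediate vertex k = 0, 1, …, 2, update dist[i][j] ← min(dist[i][j], dist[i][k] + dist[k][j]). The final matrix gives, for each (i, j), the minimum total weight of any directed path from i to j (possibly empty when i = j).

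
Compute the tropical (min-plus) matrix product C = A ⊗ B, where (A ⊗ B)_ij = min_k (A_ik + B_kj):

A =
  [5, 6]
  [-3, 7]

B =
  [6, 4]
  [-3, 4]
A ⊗ B =
  [3, 9]
  [3, 1]

Apply the min-plus product entry-by-entry:
  C[0][0] = min over k of (A[0][0] + B[0][0] = 5 + 6 = 11, A[0][1] + B[1][0] = 6 + -3 = 3) = 3 (attained at k = 1)
  C[0][1] = min over k of (A[0][0] + B[0][1] = 5 + 4 = 9, A[0][1] + B[1][1] = 6 + 4 = 10) = 9 (attained at k = 0)
  C[1][0] = min over k of (A[1][0] + B[0][0] = -3 + 6 = 3, A[1][1] + B[1][0] = 7 + -3 = 4) = 3 (attained at k = 0)
  C[1][1] = min over k of (A[1][0] + B[0][1] = -3 + 4 = 1, A[1][1] + B[1][1] = 7 + 4 = 11) = 1 (attained at k = 0)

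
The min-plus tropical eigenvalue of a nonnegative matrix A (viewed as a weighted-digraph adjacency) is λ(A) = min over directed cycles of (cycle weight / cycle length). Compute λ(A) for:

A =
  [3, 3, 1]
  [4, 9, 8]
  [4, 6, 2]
λ(A) = 2

Enumerate directed cycles and compute their means (weight / length). Sample:
  cycle 0 → 0: weight = 3, length = 1, mean = 3/1 ≈ 3.000
  cycle 1 → 1: weight = 9, length = 1, mean = 9/1 ≈ 9.000
  cycle 2 → 2: weight = 2, length = 1, mean = 2/1 ≈ 2.000
  cycle 0 → 1 → 0: weight = 7, length = 2, mean = 7/2 ≈ 3.500
  cycle 0 → 2 → 0: weight = 5, length = 2, mean = 5/2 ≈ 2.500
  cycle 1 → 0 → 1: weight = 7, length = 2, mean = 7/2 ≈ 3.500
Minimum mean = 2.000, attained e.g. along the cycle 2 → 2 with weight 2 and length 1. So λ(A) = 2/1 = 2.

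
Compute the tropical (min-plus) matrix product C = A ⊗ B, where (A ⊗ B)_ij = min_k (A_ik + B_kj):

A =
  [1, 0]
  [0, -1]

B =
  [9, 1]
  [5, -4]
A ⊗ B =
  [5, -4]
  [4, -5]

Apply the min-plus product entry-by-entry:
  C[0][0] = min over k of (A[0][0] + B[0][0] = 1 + 9 = 10, A[0][1] + B[1][0] = 0 + 5 = 5) = 5 (attained at k = 1)
  C[0][1] = min over k of (A[0][0] + B[0][1] = 1 + 1 = 2, A[0][1] + B[1][1] = 0 + -4 = -4) = -4 (attained at k = 1)
  C[1][0] = min over k of (A[1][0] + B[0][0] = 0 + 9 = 9, A[1][1] + B[1][0] = -1 + 5 = 4) = 4 (attained at k = 1)
  C[1][1] = min over k of (A[1][0] + B[0][1] = 0 + 1 = 1, A[1][1] + B[1][1] = -1 + -4 = -5) = -5 (attained at k = 1)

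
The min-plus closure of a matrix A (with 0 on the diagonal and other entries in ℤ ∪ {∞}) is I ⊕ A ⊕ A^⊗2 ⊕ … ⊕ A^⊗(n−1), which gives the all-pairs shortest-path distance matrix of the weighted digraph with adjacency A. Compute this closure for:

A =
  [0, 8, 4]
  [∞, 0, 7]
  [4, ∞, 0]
Closure =
  [0, 8, 4]
  [11, 0, 7]
  [4, 12, 0]

This is the Floyd-Warshall all-pairs shortest-path computation. For each intermediate vertex k = 0, 1, …, 2, update dist[i][j] ← min(dist[i][j], dist[i][k] + dist[k][j]). The final matrix gives, for each (i, j), the minimum total weight of any directed path from i to j (possibly empty when i = j).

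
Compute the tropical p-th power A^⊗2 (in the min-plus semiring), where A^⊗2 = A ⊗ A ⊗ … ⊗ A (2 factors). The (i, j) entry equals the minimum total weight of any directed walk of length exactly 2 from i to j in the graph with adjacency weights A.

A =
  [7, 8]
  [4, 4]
A^⊗2 =
  [12, 12]
  [8, 8]

Each entry (A^⊗2)_ij equals the minimum over all length-2 walks i = v_0 → v_1 → … → v_2 = j of Σ_t A[v_t][v_{t+1}]. For example, for (i, j) = (0, 1) we minimise over 2 possible intermediate vertex sequences; the minimum is 12, attained along the walk 0 → 1 → 1.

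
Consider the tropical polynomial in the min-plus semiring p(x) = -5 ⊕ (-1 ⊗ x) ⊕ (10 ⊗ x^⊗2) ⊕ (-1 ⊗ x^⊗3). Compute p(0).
p(0) = -5

A tropical monomial a ⊗ x^⊗i evaluates to a + i · x. Evaluating each term at x = 0:
  Term 0 contributes -5 + 0 · 0 = -5
  Term 1 contributes -1 + 1 · 0 = -1
  Term 2 contributes 10 + 2 · 0 = 10
  Term 3 contributes -1 + 3 · 0 = -1
p(0) = ⊕ of these = min[-5, -1, 10, -1] = -5.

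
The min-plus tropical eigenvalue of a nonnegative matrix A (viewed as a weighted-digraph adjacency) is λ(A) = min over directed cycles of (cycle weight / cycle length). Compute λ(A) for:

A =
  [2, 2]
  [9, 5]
λ(A) = 2

Enumerate directed cycles and compute their means (weight / length). Sample:
  cycle 0 → 0: weight = 2, length = 1, mean = 2/1 ≈ 2.000
  cycle 1 → 1: weight = 5, length = 1, mean = 5/1 ≈ 5.000
  cycle 0 → 1 → 0: weight = 11, length = 2, mean = 11/2 ≈ 5.500
  cycle 1 → 0 → 1: weight = 11, length = 2, mean = 11/2 ≈ 5.500
Minimum mean = 2.000, attained e.g. along the cycle 0 → 0 with weight 2 and length 1. So λ(A) = 2/1 = 2.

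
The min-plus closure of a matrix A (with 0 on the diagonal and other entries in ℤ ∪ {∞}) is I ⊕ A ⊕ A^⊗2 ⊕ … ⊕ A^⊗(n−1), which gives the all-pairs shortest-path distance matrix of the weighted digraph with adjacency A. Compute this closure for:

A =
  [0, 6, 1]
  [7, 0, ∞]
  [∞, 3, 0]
Closure =
  [0, 4, 1]
  [7, 0, 8]
  [10, 3, 0]

This is the Floyd-Warshall all-pairs shortest-path computation. For each intermediate vertex k = 0, 1, …, 2, update dist[i][j] ← min(dist[i][j], dist[i][k] + dist[k][j]). The final matrix gives, for each (i, j), the minimum total weight of any directed path from i to j (possibly empty when i = j).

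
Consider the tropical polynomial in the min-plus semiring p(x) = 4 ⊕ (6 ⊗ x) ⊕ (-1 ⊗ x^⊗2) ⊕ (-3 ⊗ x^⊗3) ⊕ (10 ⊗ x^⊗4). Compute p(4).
p(4) = 4

A tropical monomial a ⊗ x^⊗i evaluates to a + i · x. Evaluating each term at x = 4:
  Term 0 contributes 4 + 0 · 4 = 4
  Term 1 contributes 6 + 1 · 4 = 10
  Term 2 contributes -1 + 2 · 4 = 7
  Term 3 contributes -3 + 3 · 4 = 9
  Term 4 contributes 10 + 4 · 4 = 26
p(4) = ⊕ of these = min[4, 10, 7, 9, 26] = 4.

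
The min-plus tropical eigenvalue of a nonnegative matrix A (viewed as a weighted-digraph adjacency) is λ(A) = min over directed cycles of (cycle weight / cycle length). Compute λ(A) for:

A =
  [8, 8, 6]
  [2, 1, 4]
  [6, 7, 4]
λ(A) = 1

Enumerate directed cycles and compute their means (weight / length). Sample:
  cycle 0 → 0: weight = 8, length = 1, mean = 8/1 ≈ 8.000
  cycle 1 → 1: weight = 1, length = 1, mean = 1/1 ≈ 1.000
  cycle 2 → 2: weight = 4, length = 1, mean = 4/1 ≈ 4.000
  cycle 0 → 1 → 0: weight = 10, length = 2, mean = 10/2 ≈ 5.000
  cycle 0 → 2 → 0: weight = 12, length = 2, mean = 12/2 ≈ 6.000
  cycle 1 → 0 → 1: weight = 10, length = 2, mean = 10/2 ≈ 5.000
Minimum mean = 1.000, attained e.g. along the cycle 1 → 1 with weight 1 and length 1. So λ(A) = 1/1 = 1.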